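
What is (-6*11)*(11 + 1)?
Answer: -792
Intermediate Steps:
(-6*11)*(11 + 1) = -66*12 = -792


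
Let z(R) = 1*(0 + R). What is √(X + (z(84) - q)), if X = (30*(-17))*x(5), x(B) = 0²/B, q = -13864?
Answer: 2*√3487 ≈ 118.10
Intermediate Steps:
z(R) = R (z(R) = 1*R = R)
x(B) = 0 (x(B) = 0/B = 0)
X = 0 (X = (30*(-17))*0 = -510*0 = 0)
√(X + (z(84) - q)) = √(0 + (84 - 1*(-13864))) = √(0 + (84 + 13864)) = √(0 + 13948) = √13948 = 2*√3487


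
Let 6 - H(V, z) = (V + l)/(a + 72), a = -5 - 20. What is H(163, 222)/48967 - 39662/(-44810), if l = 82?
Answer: 45640864104/51563964845 ≈ 0.88513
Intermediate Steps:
a = -25
H(V, z) = 200/47 - V/47 (H(V, z) = 6 - (V + 82)/(-25 + 72) = 6 - (82 + V)/47 = 6 - (82/47 + V/47) = 6 + (-82/47 - V/47) = 200/47 - V/47)
H(163, 222)/48967 - 39662/(-44810) = (200/47 - 1/47*163)/48967 - 39662/(-44810) = (200/47 - 163/47)*(1/48967) - 39662*(-1/44810) = (37/47)*(1/48967) + 19831/22405 = 37/2301449 + 19831/22405 = 45640864104/51563964845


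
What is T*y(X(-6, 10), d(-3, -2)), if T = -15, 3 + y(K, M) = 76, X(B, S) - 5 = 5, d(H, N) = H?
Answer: -1095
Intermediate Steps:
X(B, S) = 10 (X(B, S) = 5 + 5 = 10)
y(K, M) = 73 (y(K, M) = -3 + 76 = 73)
T*y(X(-6, 10), d(-3, -2)) = -15*73 = -1095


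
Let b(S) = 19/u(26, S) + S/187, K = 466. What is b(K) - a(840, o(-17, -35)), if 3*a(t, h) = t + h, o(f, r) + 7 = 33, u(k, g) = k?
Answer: -4163485/14586 ≈ -285.44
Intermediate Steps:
o(f, r) = 26 (o(f, r) = -7 + 33 = 26)
a(t, h) = h/3 + t/3 (a(t, h) = (t + h)/3 = (h + t)/3 = h/3 + t/3)
b(S) = 19/26 + S/187
b(K) - a(840, o(-17, -35)) = (19/26 + (1/187)*466) - ((⅓)*26 + (⅓)*840) = (19/26 + 466/187) - (26/3 + 280) = 15669/4862 - 1*866/3 = 15669/4862 - 866/3 = -4163485/14586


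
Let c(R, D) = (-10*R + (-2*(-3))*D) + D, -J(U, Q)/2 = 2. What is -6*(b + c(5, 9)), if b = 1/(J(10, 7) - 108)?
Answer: -4365/56 ≈ -77.946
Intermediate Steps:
J(U, Q) = -4 (J(U, Q) = -2*2 = -4)
c(R, D) = -10*R + 7*D (c(R, D) = (-10*R + 6*D) + D = -10*R + 7*D)
b = -1/112 (b = 1/(-4 - 108) = 1/(-112) = -1/112 ≈ -0.0089286)
-6*(b + c(5, 9)) = -6*(-1/112 + (-10*5 + 7*9)) = -6*(-1/112 + (-50 + 63)) = -6*(-1/112 + 13) = -6*1455/112 = -4365/56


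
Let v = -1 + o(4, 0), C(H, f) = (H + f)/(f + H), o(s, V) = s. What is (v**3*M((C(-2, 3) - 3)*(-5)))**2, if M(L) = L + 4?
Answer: 142884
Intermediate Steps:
C(H, f) = 1 (C(H, f) = (H + f)/(H + f) = 1)
v = 3 (v = -1 + 4 = 3)
M(L) = 4 + L
(v**3*M((C(-2, 3) - 3)*(-5)))**2 = (3**3*(4 + (1 - 3)*(-5)))**2 = (27*(4 - 2*(-5)))**2 = (27*(4 + 10))**2 = (27*14)**2 = 378**2 = 142884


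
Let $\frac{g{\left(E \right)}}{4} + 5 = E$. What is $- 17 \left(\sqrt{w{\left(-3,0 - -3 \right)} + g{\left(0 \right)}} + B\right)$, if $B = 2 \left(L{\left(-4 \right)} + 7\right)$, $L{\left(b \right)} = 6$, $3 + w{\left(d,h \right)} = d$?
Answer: $-442 - 17 i \sqrt{26} \approx -442.0 - 86.683 i$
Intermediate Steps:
$g{\left(E \right)} = -20 + 4 E$
$w{\left(d,h \right)} = -3 + d$
$B = 26$ ($B = 2 \left(6 + 7\right) = 2 \cdot 13 = 26$)
$- 17 \left(\sqrt{w{\left(-3,0 - -3 \right)} + g{\left(0 \right)}} + B\right) = - 17 \left(\sqrt{\left(-3 - 3\right) + \left(-20 + 4 \cdot 0\right)} + 26\right) = - 17 \left(\sqrt{-6 + \left(-20 + 0\right)} + 26\right) = - 17 \left(\sqrt{-6 - 20} + 26\right) = - 17 \left(\sqrt{-26} + 26\right) = - 17 \left(i \sqrt{26} + 26\right) = - 17 \left(26 + i \sqrt{26}\right) = -442 - 17 i \sqrt{26}$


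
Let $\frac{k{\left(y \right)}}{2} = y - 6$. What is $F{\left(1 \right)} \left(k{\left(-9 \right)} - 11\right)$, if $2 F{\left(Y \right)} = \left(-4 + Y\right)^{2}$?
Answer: $- \frac{369}{2} \approx -184.5$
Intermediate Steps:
$k{\left(y \right)} = -12 + 2 y$ ($k{\left(y \right)} = 2 \left(y - 6\right) = 2 \left(-6 + y\right) = -12 + 2 y$)
$F{\left(Y \right)} = \frac{\left(-4 + Y\right)^{2}}{2}$
$F{\left(1 \right)} \left(k{\left(-9 \right)} - 11\right) = \frac{\left(-4 + 1\right)^{2}}{2} \left(\left(-12 + 2 \left(-9\right)\right) - 11\right) = \frac{\left(-3\right)^{2}}{2} \left(\left(-12 - 18\right) - 11\right) = \frac{1}{2} \cdot 9 \left(-30 - 11\right) = \frac{9}{2} \left(-41\right) = - \frac{369}{2}$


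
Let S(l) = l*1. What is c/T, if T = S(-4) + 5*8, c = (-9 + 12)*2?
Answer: ⅙ ≈ 0.16667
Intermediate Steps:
S(l) = l
c = 6 (c = 3*2 = 6)
T = 36 (T = -4 + 5*8 = -4 + 40 = 36)
c/T = 6/36 = 6*(1/36) = ⅙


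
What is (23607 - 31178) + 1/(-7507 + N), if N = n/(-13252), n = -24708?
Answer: -188249238807/24864514 ≈ -7571.0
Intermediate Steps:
N = 6177/3313 (N = -24708/(-13252) = -24708*(-1/13252) = 6177/3313 ≈ 1.8645)
(23607 - 31178) + 1/(-7507 + N) = (23607 - 31178) + 1/(-7507 + 6177/3313) = -7571 + 1/(-24864514/3313) = -7571 - 3313/24864514 = -188249238807/24864514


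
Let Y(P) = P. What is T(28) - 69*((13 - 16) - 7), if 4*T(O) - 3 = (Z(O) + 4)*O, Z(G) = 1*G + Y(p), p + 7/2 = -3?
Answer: 3477/4 ≈ 869.25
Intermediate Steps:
p = -13/2 (p = -7/2 - 3 = -13/2 ≈ -6.5000)
Z(G) = -13/2 + G (Z(G) = 1*G - 13/2 = G - 13/2 = -13/2 + G)
T(O) = ¾ + O*(-5/2 + O)/4 (T(O) = ¾ + (((-13/2 + O) + 4)*O)/4 = ¾ + ((-5/2 + O)*O)/4 = ¾ + (O*(-5/2 + O))/4 = ¾ + O*(-5/2 + O)/4)
T(28) - 69*((13 - 16) - 7) = (¾ - 5/8*28 + (¼)*28²) - 69*((13 - 16) - 7) = (¾ - 35/2 + (¼)*784) - 69*(-3 - 7) = (¾ - 35/2 + 196) - 69*(-10) = 717/4 - 1*(-690) = 717/4 + 690 = 3477/4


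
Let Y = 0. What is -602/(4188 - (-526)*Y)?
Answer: -301/2094 ≈ -0.14374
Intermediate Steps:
-602/(4188 - (-526)*Y) = -602/(4188 - (-526)*0) = -602/(4188 - 1*0) = -602/(4188 + 0) = -602/4188 = -602*1/4188 = -301/2094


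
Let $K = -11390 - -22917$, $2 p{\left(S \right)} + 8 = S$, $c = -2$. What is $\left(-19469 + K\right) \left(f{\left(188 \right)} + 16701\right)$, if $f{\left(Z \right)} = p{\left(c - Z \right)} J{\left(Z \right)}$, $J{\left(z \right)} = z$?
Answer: $15177162$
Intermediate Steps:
$p{\left(S \right)} = -4 + \frac{S}{2}$
$f{\left(Z \right)} = Z \left(-5 - \frac{Z}{2}\right)$ ($f{\left(Z \right)} = \left(-4 + \frac{-2 - Z}{2}\right) Z = \left(-4 - \left(1 + \frac{Z}{2}\right)\right) Z = \left(-5 - \frac{Z}{2}\right) Z = Z \left(-5 - \frac{Z}{2}\right)$)
$K = 11527$ ($K = -11390 + 22917 = 11527$)
$\left(-19469 + K\right) \left(f{\left(188 \right)} + 16701\right) = \left(-19469 + 11527\right) \left(\left(- \frac{1}{2}\right) 188 \left(10 + 188\right) + 16701\right) = - 7942 \left(\left(- \frac{1}{2}\right) 188 \cdot 198 + 16701\right) = - 7942 \left(-18612 + 16701\right) = \left(-7942\right) \left(-1911\right) = 15177162$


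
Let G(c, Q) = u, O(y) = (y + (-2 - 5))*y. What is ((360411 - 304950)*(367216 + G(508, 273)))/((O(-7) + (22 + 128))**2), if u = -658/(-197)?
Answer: 2006085654405/6058144 ≈ 3.3114e+5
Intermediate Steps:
u = 658/197 (u = -658*(-1/197) = 658/197 ≈ 3.3401)
O(y) = y*(-7 + y) (O(y) = (y - 7)*y = (-7 + y)*y = y*(-7 + y))
G(c, Q) = 658/197
((360411 - 304950)*(367216 + G(508, 273)))/((O(-7) + (22 + 128))**2) = ((360411 - 304950)*(367216 + 658/197))/((-7*(-7 - 7) + (22 + 128))**2) = (55461*(72342210/197))/((-7*(-14) + 150)**2) = 4012171308810/(197*((98 + 150)**2)) = 4012171308810/(197*(248**2)) = (4012171308810/197)/61504 = (4012171308810/197)*(1/61504) = 2006085654405/6058144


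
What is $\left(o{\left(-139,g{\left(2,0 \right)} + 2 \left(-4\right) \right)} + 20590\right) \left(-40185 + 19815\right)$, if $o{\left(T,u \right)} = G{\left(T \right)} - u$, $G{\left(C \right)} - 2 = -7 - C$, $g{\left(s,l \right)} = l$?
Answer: $-422310840$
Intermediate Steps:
$G{\left(C \right)} = -5 - C$ ($G{\left(C \right)} = 2 - \left(7 + C\right) = -5 - C$)
$o{\left(T,u \right)} = -5 - T - u$ ($o{\left(T,u \right)} = \left(-5 - T\right) - u = -5 - T - u$)
$\left(o{\left(-139,g{\left(2,0 \right)} + 2 \left(-4\right) \right)} + 20590\right) \left(-40185 + 19815\right) = \left(\left(-5 - -139 - \left(0 + 2 \left(-4\right)\right)\right) + 20590\right) \left(-40185 + 19815\right) = \left(\left(-5 + 139 - \left(0 - 8\right)\right) + 20590\right) \left(-20370\right) = \left(\left(-5 + 139 - -8\right) + 20590\right) \left(-20370\right) = \left(\left(-5 + 139 + 8\right) + 20590\right) \left(-20370\right) = \left(142 + 20590\right) \left(-20370\right) = 20732 \left(-20370\right) = -422310840$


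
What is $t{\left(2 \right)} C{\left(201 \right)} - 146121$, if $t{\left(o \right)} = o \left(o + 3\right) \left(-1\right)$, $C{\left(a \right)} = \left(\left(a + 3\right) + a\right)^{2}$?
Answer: $-1786371$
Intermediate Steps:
$C{\left(a \right)} = \left(3 + 2 a\right)^{2}$ ($C{\left(a \right)} = \left(\left(3 + a\right) + a\right)^{2} = \left(3 + 2 a\right)^{2}$)
$t{\left(o \right)} = - o \left(3 + o\right)$ ($t{\left(o \right)} = o \left(3 + o\right) \left(-1\right) = - o \left(3 + o\right)$)
$t{\left(2 \right)} C{\left(201 \right)} - 146121 = \left(-1\right) 2 \left(3 + 2\right) \left(3 + 2 \cdot 201\right)^{2} - 146121 = \left(-1\right) 2 \cdot 5 \left(3 + 402\right)^{2} - 146121 = - 10 \cdot 405^{2} - 146121 = \left(-10\right) 164025 - 146121 = -1640250 - 146121 = -1786371$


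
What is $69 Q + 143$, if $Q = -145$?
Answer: $-9862$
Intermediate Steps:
$69 Q + 143 = 69 \left(-145\right) + 143 = -10005 + 143 = -9862$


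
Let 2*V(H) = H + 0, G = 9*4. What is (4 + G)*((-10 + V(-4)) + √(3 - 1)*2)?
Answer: -480 + 80*√2 ≈ -366.86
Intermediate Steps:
G = 36
V(H) = H/2 (V(H) = (H + 0)/2 = H/2)
(4 + G)*((-10 + V(-4)) + √(3 - 1)*2) = (4 + 36)*((-10 + (½)*(-4)) + √(3 - 1)*2) = 40*((-10 - 2) + √2*2) = 40*(-12 + 2*√2) = -480 + 80*√2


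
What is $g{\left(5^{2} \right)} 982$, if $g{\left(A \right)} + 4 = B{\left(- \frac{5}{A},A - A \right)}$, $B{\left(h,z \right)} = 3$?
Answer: $-982$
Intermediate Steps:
$g{\left(A \right)} = -1$ ($g{\left(A \right)} = -4 + 3 = -1$)
$g{\left(5^{2} \right)} 982 = \left(-1\right) 982 = -982$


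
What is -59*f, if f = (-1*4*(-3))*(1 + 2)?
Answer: -2124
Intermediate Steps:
f = 36 (f = -4*(-3)*3 = 12*3 = 36)
-59*f = -59*36 = -2124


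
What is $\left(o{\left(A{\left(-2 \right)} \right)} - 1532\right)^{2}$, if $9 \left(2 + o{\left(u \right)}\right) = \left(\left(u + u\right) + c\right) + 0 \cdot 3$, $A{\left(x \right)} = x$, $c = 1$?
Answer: $\frac{21187609}{9} \approx 2.3542 \cdot 10^{6}$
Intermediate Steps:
$o{\left(u \right)} = - \frac{17}{9} + \frac{2 u}{9}$ ($o{\left(u \right)} = -2 + \frac{\left(\left(u + u\right) + 1\right) + 0 \cdot 3}{9} = -2 + \frac{\left(2 u + 1\right) + 0}{9} = -2 + \frac{\left(1 + 2 u\right) + 0}{9} = -2 + \frac{1 + 2 u}{9} = -2 + \left(\frac{1}{9} + \frac{2 u}{9}\right) = - \frac{17}{9} + \frac{2 u}{9}$)
$\left(o{\left(A{\left(-2 \right)} \right)} - 1532\right)^{2} = \left(\left(- \frac{17}{9} + \frac{2}{9} \left(-2\right)\right) - 1532\right)^{2} = \left(\left(- \frac{17}{9} - \frac{4}{9}\right) - 1532\right)^{2} = \left(- \frac{7}{3} - 1532\right)^{2} = \left(- \frac{4603}{3}\right)^{2} = \frac{21187609}{9}$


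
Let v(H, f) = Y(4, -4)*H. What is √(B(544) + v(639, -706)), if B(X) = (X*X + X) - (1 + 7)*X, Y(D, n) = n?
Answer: 2*√72393 ≈ 538.12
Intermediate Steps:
v(H, f) = -4*H
B(X) = X² - 7*X (B(X) = (X² + X) - 8*X = (X + X²) - 8*X = X² - 7*X)
√(B(544) + v(639, -706)) = √(544*(-7 + 544) - 4*639) = √(544*537 - 2556) = √(292128 - 2556) = √289572 = 2*√72393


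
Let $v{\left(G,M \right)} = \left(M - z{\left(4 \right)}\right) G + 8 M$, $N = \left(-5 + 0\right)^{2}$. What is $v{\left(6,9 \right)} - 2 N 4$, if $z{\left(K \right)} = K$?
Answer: $-20400$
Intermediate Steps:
$N = 25$ ($N = \left(-5\right)^{2} = 25$)
$v{\left(G,M \right)} = 8 M + G \left(-4 + M\right)$ ($v{\left(G,M \right)} = \left(M - 4\right) G + 8 M = \left(-4 + M\right) G + 8 M = G \left(-4 + M\right) + 8 M = 8 M + G \left(-4 + M\right)$)
$v{\left(6,9 \right)} - 2 N 4 = \left(\left(-4\right) 6 + 8 \cdot 9 + 6 \cdot 9\right) \left(-2\right) 25 \cdot 4 = \left(-24 + 72 + 54\right) \left(\left(-50\right) 4\right) = 102 \left(-200\right) = -20400$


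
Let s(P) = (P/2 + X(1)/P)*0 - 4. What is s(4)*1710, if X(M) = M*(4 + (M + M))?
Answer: -6840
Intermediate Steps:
X(M) = M*(4 + 2*M)
s(P) = -4 (s(P) = (P/2 + (2*1*(2 + 1))/P)*0 - 4 = (P*(1/2) + (2*1*3)/P)*0 - 4 = (P/2 + 6/P)*0 - 4 = 0 - 4 = -4)
s(4)*1710 = -4*1710 = -6840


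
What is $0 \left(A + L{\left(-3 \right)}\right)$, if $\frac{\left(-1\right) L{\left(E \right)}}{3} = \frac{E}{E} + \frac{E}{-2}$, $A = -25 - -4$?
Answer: $0$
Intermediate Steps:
$A = -21$ ($A = -25 + \left(-5 + 9\right) = -25 + 4 = -21$)
$L{\left(E \right)} = -3 + \frac{3 E}{2}$ ($L{\left(E \right)} = - 3 \left(\frac{E}{E} + \frac{E}{-2}\right) = - 3 \left(1 + E \left(- \frac{1}{2}\right)\right) = - 3 \left(1 - \frac{E}{2}\right) = -3 + \frac{3 E}{2}$)
$0 \left(A + L{\left(-3 \right)}\right) = 0 \left(-21 + \left(-3 + \frac{3}{2} \left(-3\right)\right)\right) = 0 \left(-21 - \frac{15}{2}\right) = 0 \left(- \frac{57}{2}\right) = 0$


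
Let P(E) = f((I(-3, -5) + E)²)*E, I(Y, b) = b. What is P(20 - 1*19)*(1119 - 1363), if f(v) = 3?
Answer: -732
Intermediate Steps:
P(E) = 3*E
P(20 - 1*19)*(1119 - 1363) = (3*(20 - 1*19))*(1119 - 1363) = (3*(20 - 19))*(-244) = (3*1)*(-244) = 3*(-244) = -732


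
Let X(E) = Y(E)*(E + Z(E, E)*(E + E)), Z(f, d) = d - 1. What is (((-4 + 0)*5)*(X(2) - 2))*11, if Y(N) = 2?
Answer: -2200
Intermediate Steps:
Z(f, d) = -1 + d
X(E) = 2*E + 4*E*(-1 + E) (X(E) = 2*(E + (-1 + E)*(E + E)) = 2*(E + (-1 + E)*(2*E)) = 2*(E + 2*E*(-1 + E)) = 2*E + 4*E*(-1 + E))
(((-4 + 0)*5)*(X(2) - 2))*11 = (((-4 + 0)*5)*(2*2*(-1 + 2*2) - 2))*11 = ((-4*5)*(2*2*(-1 + 4) - 2))*11 = -20*(2*2*3 - 2)*11 = -20*(12 - 2)*11 = -20*10*11 = -200*11 = -2200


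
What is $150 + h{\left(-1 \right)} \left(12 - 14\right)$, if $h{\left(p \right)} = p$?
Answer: $152$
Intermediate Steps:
$150 + h{\left(-1 \right)} \left(12 - 14\right) = 150 - \left(12 - 14\right) = 150 - -2 = 150 + 2 = 152$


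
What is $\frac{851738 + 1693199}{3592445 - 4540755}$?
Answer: $- \frac{2544937}{948310} \approx -2.6837$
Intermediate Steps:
$\frac{851738 + 1693199}{3592445 - 4540755} = \frac{2544937}{-948310} = 2544937 \left(- \frac{1}{948310}\right) = - \frac{2544937}{948310}$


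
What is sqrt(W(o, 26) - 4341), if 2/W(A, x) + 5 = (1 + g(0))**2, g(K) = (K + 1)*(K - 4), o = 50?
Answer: I*sqrt(17362)/2 ≈ 65.882*I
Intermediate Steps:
g(K) = (1 + K)*(-4 + K)
W(A, x) = 1/2 (W(A, x) = 2/(-5 + (1 + (-4 + 0**2 - 3*0))**2) = 2/(-5 + (1 + (-4 + 0 + 0))**2) = 2/(-5 + (1 - 4)**2) = 2/(-5 + (-3)**2) = 2/(-5 + 9) = 2/4 = 2*(1/4) = 1/2)
sqrt(W(o, 26) - 4341) = sqrt(1/2 - 4341) = sqrt(-8681/2) = I*sqrt(17362)/2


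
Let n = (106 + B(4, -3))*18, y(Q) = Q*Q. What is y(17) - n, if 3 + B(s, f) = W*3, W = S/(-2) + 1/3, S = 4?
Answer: -1475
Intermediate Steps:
W = -5/3 (W = 4/(-2) + 1/3 = 4*(-½) + 1*(⅓) = -2 + ⅓ = -5/3 ≈ -1.6667)
B(s, f) = -8 (B(s, f) = -3 - 5/3*3 = -3 - 5 = -8)
y(Q) = Q²
n = 1764 (n = (106 - 8)*18 = 98*18 = 1764)
y(17) - n = 17² - 1*1764 = 289 - 1764 = -1475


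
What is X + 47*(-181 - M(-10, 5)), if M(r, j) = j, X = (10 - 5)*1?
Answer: -8737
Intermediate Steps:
X = 5 (X = 5*1 = 5)
X + 47*(-181 - M(-10, 5)) = 5 + 47*(-181 - 1*5) = 5 + 47*(-181 - 5) = 5 + 47*(-186) = 5 - 8742 = -8737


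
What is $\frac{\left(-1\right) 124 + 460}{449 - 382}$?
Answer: $\frac{336}{67} \approx 5.0149$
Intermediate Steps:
$\frac{\left(-1\right) 124 + 460}{449 - 382} = \frac{-124 + 460}{67} = 336 \cdot \frac{1}{67} = \frac{336}{67}$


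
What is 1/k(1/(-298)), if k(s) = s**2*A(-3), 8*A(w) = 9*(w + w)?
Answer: -355216/27 ≈ -13156.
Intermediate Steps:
A(w) = 9*w/4 (A(w) = (9*(w + w))/8 = (9*(2*w))/8 = (18*w)/8 = 9*w/4)
k(s) = -27*s**2/4 (k(s) = s**2*((9/4)*(-3)) = s**2*(-27/4) = -27*s**2/4)
1/k(1/(-298)) = 1/(-27*(1/(-298))**2/4) = 1/(-27*(-1/298)**2/4) = 1/(-27/4*1/88804) = 1/(-27/355216) = -355216/27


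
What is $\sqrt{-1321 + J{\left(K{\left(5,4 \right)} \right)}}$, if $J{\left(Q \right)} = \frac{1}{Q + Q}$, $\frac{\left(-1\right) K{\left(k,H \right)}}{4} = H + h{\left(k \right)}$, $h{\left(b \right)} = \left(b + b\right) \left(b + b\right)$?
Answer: $\frac{i \sqrt{14287949}}{104} \approx 36.346 i$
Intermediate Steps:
$h{\left(b \right)} = 4 b^{2}$ ($h{\left(b \right)} = 2 b 2 b = 4 b^{2}$)
$K{\left(k,H \right)} = - 16 k^{2} - 4 H$ ($K{\left(k,H \right)} = - 4 \left(H + 4 k^{2}\right) = - 16 k^{2} - 4 H$)
$J{\left(Q \right)} = \frac{1}{2 Q}$
$\sqrt{-1321 + J{\left(K{\left(5,4 \right)} \right)}} = \sqrt{-1321 + \frac{1}{2 \left(- 16 \cdot 5^{2} - 16\right)}} = \sqrt{-1321 + \frac{1}{2 \left(\left(-16\right) 25 - 16\right)}} = \sqrt{-1321 + \frac{1}{2 \left(-400 - 16\right)}} = \sqrt{-1321 + \frac{1}{2 \left(-416\right)}} = \sqrt{-1321 + \frac{1}{2} \left(- \frac{1}{416}\right)} = \sqrt{-1321 - \frac{1}{832}} = \sqrt{- \frac{1099073}{832}} = \frac{i \sqrt{14287949}}{104}$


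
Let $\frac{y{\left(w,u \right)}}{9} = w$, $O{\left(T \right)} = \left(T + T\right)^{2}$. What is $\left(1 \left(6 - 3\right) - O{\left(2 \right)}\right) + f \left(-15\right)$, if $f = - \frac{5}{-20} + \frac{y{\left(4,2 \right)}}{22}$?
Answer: $- \frac{1817}{44} \approx -41.295$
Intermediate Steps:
$O{\left(T \right)} = 4 T^{2}$ ($O{\left(T \right)} = \left(2 T\right)^{2} = 4 T^{2}$)
$y{\left(w,u \right)} = 9 w$
$f = \frac{83}{44}$ ($f = - \frac{5}{-20} + \frac{9 \cdot 4}{22} = \left(-5\right) \left(- \frac{1}{20}\right) + 36 \cdot \frac{1}{22} = \frac{1}{4} + \frac{18}{11} = \frac{83}{44} \approx 1.8864$)
$\left(1 \left(6 - 3\right) - O{\left(2 \right)}\right) + f \left(-15\right) = \left(1 \left(6 - 3\right) - 4 \cdot 2^{2}\right) + \frac{83}{44} \left(-15\right) = \left(1 \cdot 3 - 4 \cdot 4\right) - \frac{1245}{44} = \left(3 - 16\right) - \frac{1245}{44} = -13 - \frac{1245}{44} = - \frac{1817}{44}$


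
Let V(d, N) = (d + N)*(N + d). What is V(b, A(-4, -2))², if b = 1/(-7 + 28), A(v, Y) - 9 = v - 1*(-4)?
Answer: 1303210000/194481 ≈ 6701.0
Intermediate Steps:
A(v, Y) = 13 + v (A(v, Y) = 9 + (v - 1*(-4)) = 9 + (v + 4) = 9 + (4 + v) = 13 + v)
b = 1/21 ≈ 0.047619
V(d, N) = (N + d)² (V(d, N) = (N + d)*(N + d) = (N + d)²)
V(b, A(-4, -2))² = (((13 - 4) + 1/21)²)² = ((9 + 1/21)²)² = ((190/21)²)² = (36100/441)² = 1303210000/194481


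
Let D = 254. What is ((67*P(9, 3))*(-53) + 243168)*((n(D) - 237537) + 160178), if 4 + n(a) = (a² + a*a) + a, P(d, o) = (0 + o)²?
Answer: 10966604907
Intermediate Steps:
P(d, o) = o²
n(a) = -4 + a + 2*a² (n(a) = -4 + ((a² + a*a) + a) = -4 + ((a² + a²) + a) = -4 + (2*a² + a) = -4 + (a + 2*a²) = -4 + a + 2*a²)
((67*P(9, 3))*(-53) + 243168)*((n(D) - 237537) + 160178) = ((67*3²)*(-53) + 243168)*(((-4 + 254 + 2*254²) - 237537) + 160178) = ((67*9)*(-53) + 243168)*(((-4 + 254 + 2*64516) - 237537) + 160178) = (603*(-53) + 243168)*(((-4 + 254 + 129032) - 237537) + 160178) = (-31959 + 243168)*((129282 - 237537) + 160178) = 211209*(-108255 + 160178) = 211209*51923 = 10966604907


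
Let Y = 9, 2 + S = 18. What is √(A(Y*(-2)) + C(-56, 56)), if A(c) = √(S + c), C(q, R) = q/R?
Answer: √(-1 + I*√2) ≈ 0.605 + 1.1688*I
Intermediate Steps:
S = 16 (S = -2 + 18 = 16)
A(c) = √(16 + c)
√(A(Y*(-2)) + C(-56, 56)) = √(√(16 + 9*(-2)) - 56/56) = √(√(16 - 18) - 56*1/56) = √(√(-2) - 1) = √(I*√2 - 1) = √(-1 + I*√2)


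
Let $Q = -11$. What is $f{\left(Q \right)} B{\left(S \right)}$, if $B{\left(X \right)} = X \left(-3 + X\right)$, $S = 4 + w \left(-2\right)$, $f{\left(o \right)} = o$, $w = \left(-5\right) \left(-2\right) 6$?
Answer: $-151844$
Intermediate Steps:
$w = 60$ ($w = 10 \cdot 6 = 60$)
$S = -116$ ($S = 4 + 60 \left(-2\right) = 4 - 120 = -116$)
$f{\left(Q \right)} B{\left(S \right)} = - 11 \left(- 116 \left(-3 - 116\right)\right) = - 11 \left(\left(-116\right) \left(-119\right)\right) = \left(-11\right) 13804 = -151844$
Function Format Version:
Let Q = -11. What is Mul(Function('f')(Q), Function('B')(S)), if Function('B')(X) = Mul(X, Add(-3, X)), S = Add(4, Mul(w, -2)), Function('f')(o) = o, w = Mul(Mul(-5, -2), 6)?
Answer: -151844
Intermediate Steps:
w = 60 (w = Mul(10, 6) = 60)
S = -116 (S = Add(4, Mul(60, -2)) = Add(4, -120) = -116)
Mul(Function('f')(Q), Function('B')(S)) = Mul(-11, Mul(-116, Add(-3, -116))) = Mul(-11, Mul(-116, -119)) = Mul(-11, 13804) = -151844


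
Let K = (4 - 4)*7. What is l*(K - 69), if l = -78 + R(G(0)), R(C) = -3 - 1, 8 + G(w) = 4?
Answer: 5658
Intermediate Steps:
G(w) = -4 (G(w) = -8 + 4 = -4)
R(C) = -4
K = 0 (K = 0*7 = 0)
l = -82 (l = -78 - 4 = -82)
l*(K - 69) = -82*(0 - 69) = -82*(-69) = 5658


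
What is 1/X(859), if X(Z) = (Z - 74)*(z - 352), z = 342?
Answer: -1/7850 ≈ -0.00012739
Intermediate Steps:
X(Z) = 740 - 10*Z (X(Z) = (Z - 74)*(342 - 352) = (-74 + Z)*(-10) = 740 - 10*Z)
1/X(859) = 1/(740 - 10*859) = 1/(740 - 8590) = 1/(-7850) = -1/7850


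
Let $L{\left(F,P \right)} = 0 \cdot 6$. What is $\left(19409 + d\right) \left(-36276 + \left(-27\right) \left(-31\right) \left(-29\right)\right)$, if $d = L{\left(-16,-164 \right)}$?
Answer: $-1175195541$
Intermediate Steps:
$L{\left(F,P \right)} = 0$
$d = 0$
$\left(19409 + d\right) \left(-36276 + \left(-27\right) \left(-31\right) \left(-29\right)\right) = \left(19409 + 0\right) \left(-36276 + \left(-27\right) \left(-31\right) \left(-29\right)\right) = 19409 \left(-36276 + 837 \left(-29\right)\right) = 19409 \left(-36276 - 24273\right) = 19409 \left(-60549\right) = -1175195541$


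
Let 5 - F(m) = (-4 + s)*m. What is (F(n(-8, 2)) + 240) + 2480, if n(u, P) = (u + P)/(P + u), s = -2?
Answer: 2731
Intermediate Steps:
n(u, P) = 1 (n(u, P) = (P + u)/(P + u) = 1)
F(m) = 5 + 6*m (F(m) = 5 - (-4 - 2)*m = 5 - (-6)*m = 5 + 6*m)
(F(n(-8, 2)) + 240) + 2480 = ((5 + 6*1) + 240) + 2480 = ((5 + 6) + 240) + 2480 = (11 + 240) + 2480 = 251 + 2480 = 2731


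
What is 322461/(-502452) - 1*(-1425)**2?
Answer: -113365768329/55828 ≈ -2.0306e+6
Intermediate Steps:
322461/(-502452) - 1*(-1425)**2 = 322461*(-1/502452) - 1*2030625 = -35829/55828 - 2030625 = -113365768329/55828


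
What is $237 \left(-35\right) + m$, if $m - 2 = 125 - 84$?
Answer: $-8252$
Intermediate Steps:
$m = 43$ ($m = 2 + \left(125 - 84\right) = 2 + 41 = 43$)
$237 \left(-35\right) + m = 237 \left(-35\right) + 43 = -8295 + 43 = -8252$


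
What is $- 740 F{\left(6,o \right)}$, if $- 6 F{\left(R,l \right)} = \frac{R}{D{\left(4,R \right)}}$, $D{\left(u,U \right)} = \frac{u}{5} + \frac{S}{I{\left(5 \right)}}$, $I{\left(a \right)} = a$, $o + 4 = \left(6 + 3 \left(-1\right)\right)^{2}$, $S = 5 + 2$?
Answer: $\frac{3700}{11} \approx 336.36$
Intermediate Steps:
$S = 7$
$o = 5$ ($o = -4 + \left(6 + 3 \left(-1\right)\right)^{2} = -4 + \left(6 - 3\right)^{2} = -4 + 3^{2} = -4 + 9 = 5$)
$D{\left(u,U \right)} = \frac{7}{5} + \frac{u}{5}$ ($D{\left(u,U \right)} = \frac{u}{5} + \frac{7}{5} = \frac{7}{5} + \frac{u}{5}$)
$F{\left(R,l \right)} = - \frac{5 R}{66}$ ($F{\left(R,l \right)} = - \frac{R \frac{1}{\frac{7}{5} + \frac{1}{5} \cdot 4}}{6} = - \frac{R \frac{1}{\frac{7}{5} + \frac{4}{5}}}{6} = - \frac{R \frac{1}{\frac{11}{5}}}{6} = - \frac{R \frac{5}{11}}{6} = - \frac{\frac{5}{11} R}{6} = - \frac{5 R}{66}$)
$- 740 F{\left(6,o \right)} = - 740 \left(\left(- \frac{5}{66}\right) 6\right) = \left(-740\right) \left(- \frac{5}{11}\right) = \frac{3700}{11}$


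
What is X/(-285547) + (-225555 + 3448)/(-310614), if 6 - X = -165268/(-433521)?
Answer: 9164668947987599/12817033315752006 ≈ 0.71504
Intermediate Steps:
X = 2435858/433521 (X = 6 - (-165268)/(-433521) = 6 - (-165268)*(-1)/433521 = 6 - 1*165268/433521 = 6 - 165268/433521 = 2435858/433521 ≈ 5.6188)
X/(-285547) + (-225555 + 3448)/(-310614) = (2435858/433521)/(-285547) + (-225555 + 3448)/(-310614) = (2435858/433521)*(-1/285547) - 222107*(-1/310614) = -2435858/123790620987 + 222107/310614 = 9164668947987599/12817033315752006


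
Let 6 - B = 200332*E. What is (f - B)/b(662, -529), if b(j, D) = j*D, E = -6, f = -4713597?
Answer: 5915595/350198 ≈ 16.892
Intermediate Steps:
B = 1201998 (B = 6 - 200332*(-6) = 6 - 1*(-1201992) = 6 + 1201992 = 1201998)
b(j, D) = D*j
(f - B)/b(662, -529) = (-4713597 - 1*1201998)/((-529*662)) = (-4713597 - 1201998)/(-350198) = -5915595*(-1/350198) = 5915595/350198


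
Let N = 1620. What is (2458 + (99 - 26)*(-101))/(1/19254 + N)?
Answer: -94633410/31191481 ≈ -3.0340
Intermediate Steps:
(2458 + (99 - 26)*(-101))/(1/19254 + N) = (2458 + (99 - 26)*(-101))/(1/19254 + 1620) = (2458 + 73*(-101))/(1/19254 + 1620) = (2458 - 7373)/(31191481/19254) = -4915*19254/31191481 = -94633410/31191481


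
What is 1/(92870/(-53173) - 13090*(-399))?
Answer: 53173/277754848560 ≈ 1.9144e-7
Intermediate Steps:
1/(92870/(-53173) - 13090*(-399)) = -1/399/(92870*(-1/53173) - 13090) = -1/399/(-92870/53173 - 13090) = -1/399/(-696127440/53173) = -53173/696127440*(-1/399) = 53173/277754848560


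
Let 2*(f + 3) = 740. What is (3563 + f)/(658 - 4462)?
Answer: -655/634 ≈ -1.0331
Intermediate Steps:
f = 367 (f = -3 + (1/2)*740 = -3 + 370 = 367)
(3563 + f)/(658 - 4462) = (3563 + 367)/(658 - 4462) = 3930/(-3804) = 3930*(-1/3804) = -655/634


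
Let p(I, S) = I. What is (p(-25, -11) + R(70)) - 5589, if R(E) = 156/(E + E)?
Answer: -196451/35 ≈ -5612.9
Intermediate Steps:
R(E) = 78/E (R(E) = 156/((2*E)) = 156*(1/(2*E)) = 78/E)
(p(-25, -11) + R(70)) - 5589 = (-25 + 78/70) - 5589 = (-25 + 78*(1/70)) - 5589 = (-25 + 39/35) - 5589 = -836/35 - 5589 = -196451/35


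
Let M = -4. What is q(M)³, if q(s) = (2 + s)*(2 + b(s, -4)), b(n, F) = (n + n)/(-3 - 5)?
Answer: -216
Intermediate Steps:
b(n, F) = -n/4 (b(n, F) = (2*n)/(-8) = (2*n)*(-⅛) = -n/4)
q(s) = (2 + s)*(2 - s/4)
q(M)³ = (4 - ¼*(-4)² + (3/2)*(-4))³ = (4 - ¼*16 - 6)³ = (4 - 4 - 6)³ = (-6)³ = -216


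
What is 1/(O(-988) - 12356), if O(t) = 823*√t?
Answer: -3089/205467947 - 823*I*√247/410935894 ≈ -1.5034e-5 - 3.1476e-5*I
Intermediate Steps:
1/(O(-988) - 12356) = 1/(823*√(-988) - 12356) = 1/(823*(2*I*√247) - 12356) = 1/(1646*I*√247 - 12356) = 1/(-12356 + 1646*I*√247)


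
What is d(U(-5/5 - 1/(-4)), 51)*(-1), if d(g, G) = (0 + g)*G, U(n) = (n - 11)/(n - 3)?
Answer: -799/5 ≈ -159.80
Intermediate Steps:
U(n) = (-11 + n)/(-3 + n)
d(g, G) = G*g (d(g, G) = g*G = G*g)
d(U(-5/5 - 1/(-4)), 51)*(-1) = (51*((-11 + (-5/5 - 1/(-4)))/(-3 + (-5/5 - 1/(-4)))))*(-1) = (51*((-11 + (-5*1/5 - 1*(-1/4)))/(-3 + (-5*1/5 - 1*(-1/4)))))*(-1) = (51*((-11 + (-1 + 1/4))/(-3 + (-1 + 1/4))))*(-1) = (51*((-11 - 3/4)/(-3 - 3/4)))*(-1) = (51*(-47/4/(-15/4)))*(-1) = (51*(-4/15*(-47/4)))*(-1) = (51*(47/15))*(-1) = (799/5)*(-1) = -799/5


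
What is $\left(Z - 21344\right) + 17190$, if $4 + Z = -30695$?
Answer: $-34853$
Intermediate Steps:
$Z = -30699$ ($Z = -4 - 30695 = -30699$)
$\left(Z - 21344\right) + 17190 = \left(-30699 - 21344\right) + 17190 = -52043 + 17190 = -34853$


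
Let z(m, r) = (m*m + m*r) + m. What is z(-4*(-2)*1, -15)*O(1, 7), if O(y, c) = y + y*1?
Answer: -96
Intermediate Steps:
O(y, c) = 2*y (O(y, c) = y + y = 2*y)
z(m, r) = m + m² + m*r (z(m, r) = (m² + m*r) + m = m + m² + m*r)
z(-4*(-2)*1, -15)*O(1, 7) = ((-4*(-2)*1)*(1 - 4*(-2)*1 - 15))*(2*1) = ((8*1)*(1 + 8*1 - 15))*2 = (8*(1 + 8 - 15))*2 = (8*(-6))*2 = -48*2 = -96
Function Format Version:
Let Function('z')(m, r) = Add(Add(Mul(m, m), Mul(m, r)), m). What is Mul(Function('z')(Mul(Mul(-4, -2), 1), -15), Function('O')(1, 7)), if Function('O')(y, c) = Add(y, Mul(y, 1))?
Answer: -96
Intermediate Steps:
Function('O')(y, c) = Mul(2, y) (Function('O')(y, c) = Add(y, y) = Mul(2, y))
Function('z')(m, r) = Add(m, Pow(m, 2), Mul(m, r)) (Function('z')(m, r) = Add(Add(Pow(m, 2), Mul(m, r)), m) = Add(m, Pow(m, 2), Mul(m, r)))
Mul(Function('z')(Mul(Mul(-4, -2), 1), -15), Function('O')(1, 7)) = Mul(Mul(Mul(Mul(-4, -2), 1), Add(1, Mul(Mul(-4, -2), 1), -15)), Mul(2, 1)) = Mul(Mul(Mul(8, 1), Add(1, Mul(8, 1), -15)), 2) = Mul(Mul(8, Add(1, 8, -15)), 2) = Mul(Mul(8, -6), 2) = Mul(-48, 2) = -96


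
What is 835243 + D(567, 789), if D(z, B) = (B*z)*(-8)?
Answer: -2743661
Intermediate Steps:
D(z, B) = -8*B*z
835243 + D(567, 789) = 835243 - 8*789*567 = 835243 - 3578904 = -2743661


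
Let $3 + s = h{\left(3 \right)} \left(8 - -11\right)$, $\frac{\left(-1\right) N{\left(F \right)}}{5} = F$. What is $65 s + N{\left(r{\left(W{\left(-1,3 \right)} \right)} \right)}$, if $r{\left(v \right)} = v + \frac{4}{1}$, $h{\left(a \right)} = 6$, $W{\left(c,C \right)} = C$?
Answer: $7180$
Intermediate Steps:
$r{\left(v \right)} = 4 + v$ ($r{\left(v \right)} = v + 4 \cdot 1 = v + 4 = 4 + v$)
$N{\left(F \right)} = - 5 F$
$s = 111$ ($s = -3 + 6 \left(8 - -11\right) = -3 + 6 \left(8 + 11\right) = -3 + 6 \cdot 19 = -3 + 114 = 111$)
$65 s + N{\left(r{\left(W{\left(-1,3 \right)} \right)} \right)} = 65 \cdot 111 - 5 \left(4 + 3\right) = 7215 - 35 = 7180$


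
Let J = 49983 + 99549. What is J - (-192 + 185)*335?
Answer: 151877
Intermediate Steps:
J = 149532
J - (-192 + 185)*335 = 149532 - (-192 + 185)*335 = 149532 - (-7)*335 = 149532 - 1*(-2345) = 149532 + 2345 = 151877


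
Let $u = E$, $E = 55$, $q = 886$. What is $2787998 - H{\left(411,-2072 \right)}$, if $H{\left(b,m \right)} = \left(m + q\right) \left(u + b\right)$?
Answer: $3340674$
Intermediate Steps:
$u = 55$
$H{\left(b,m \right)} = \left(55 + b\right) \left(886 + m\right)$ ($H{\left(b,m \right)} = \left(m + 886\right) \left(55 + b\right) = \left(886 + m\right) \left(55 + b\right) = \left(55 + b\right) \left(886 + m\right)$)
$2787998 - H{\left(411,-2072 \right)} = 2787998 - \left(48730 + 55 \left(-2072\right) + 886 \cdot 411 + 411 \left(-2072\right)\right) = 2787998 - \left(48730 - 113960 + 364146 - 851592\right) = 2787998 - -552676 = 2787998 + 552676 = 3340674$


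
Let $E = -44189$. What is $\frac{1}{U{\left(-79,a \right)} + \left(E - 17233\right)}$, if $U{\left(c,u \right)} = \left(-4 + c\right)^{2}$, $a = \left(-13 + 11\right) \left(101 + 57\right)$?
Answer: $- \frac{1}{54533} \approx -1.8338 \cdot 10^{-5}$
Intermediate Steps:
$a = -316$ ($a = \left(-2\right) 158 = -316$)
$\frac{1}{U{\left(-79,a \right)} + \left(E - 17233\right)} = \frac{1}{\left(-4 - 79\right)^{2} - 61422} = \frac{1}{\left(-83\right)^{2} - 61422} = \frac{1}{6889 - 61422} = \frac{1}{-54533} = - \frac{1}{54533}$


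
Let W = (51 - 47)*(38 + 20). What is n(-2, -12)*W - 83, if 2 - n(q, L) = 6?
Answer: -1011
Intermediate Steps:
n(q, L) = -4 (n(q, L) = 2 - 1*6 = 2 - 6 = -4)
W = 232 (W = 4*58 = 232)
n(-2, -12)*W - 83 = -4*232 - 83 = -928 - 83 = -1011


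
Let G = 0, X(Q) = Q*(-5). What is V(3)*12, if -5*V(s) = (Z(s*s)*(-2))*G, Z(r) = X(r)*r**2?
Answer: 0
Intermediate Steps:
X(Q) = -5*Q
Z(r) = -5*r**3 (Z(r) = (-5*r)*r**2 = -5*r**3)
V(s) = 0 (V(s) = --5*s**6*(-2)*0/5 = -10*s**6*0/5 = -1/5*0 = 0)
V(3)*12 = 0*12 = 0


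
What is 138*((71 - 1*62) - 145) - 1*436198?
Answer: -454966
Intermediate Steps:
138*((71 - 1*62) - 145) - 1*436198 = 138*((71 - 62) - 145) - 436198 = 138*(9 - 145) - 436198 = 138*(-136) - 436198 = -18768 - 436198 = -454966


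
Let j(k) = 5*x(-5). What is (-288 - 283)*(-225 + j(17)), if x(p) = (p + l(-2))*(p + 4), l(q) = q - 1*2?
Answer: 102780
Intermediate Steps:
l(q) = -2 + q (l(q) = q - 2 = -2 + q)
x(p) = (-4 + p)*(4 + p) (x(p) = (p + (-2 - 2))*(p + 4) = (p - 4)*(4 + p) = (-4 + p)*(4 + p))
j(k) = 45 (j(k) = 5*(-16 + (-5)²) = 5*(-16 + 25) = 5*9 = 45)
(-288 - 283)*(-225 + j(17)) = (-288 - 283)*(-225 + 45) = -571*(-180) = 102780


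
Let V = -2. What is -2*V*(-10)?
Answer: -40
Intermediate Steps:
-2*V*(-10) = -2*(-2)*(-10) = 4*(-10) = -40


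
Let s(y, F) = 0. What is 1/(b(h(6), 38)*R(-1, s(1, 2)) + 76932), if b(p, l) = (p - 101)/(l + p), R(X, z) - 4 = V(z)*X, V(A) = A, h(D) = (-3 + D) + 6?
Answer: 47/3615436 ≈ 1.3000e-5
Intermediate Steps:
h(D) = 3 + D
R(X, z) = 4 + X*z (R(X, z) = 4 + z*X = 4 + X*z)
b(p, l) = (-101 + p)/(l + p)
1/(b(h(6), 38)*R(-1, s(1, 2)) + 76932) = 1/(((-101 + (3 + 6))/(38 + (3 + 6)))*(4 - 1*0) + 76932) = 1/(((-101 + 9)/(38 + 9))*(4 + 0) + 76932) = 1/((-92/47)*4 + 76932) = 1/(((1/47)*(-92))*4 + 76932) = 1/(-92/47*4 + 76932) = 1/(-368/47 + 76932) = 1/(3615436/47) = 47/3615436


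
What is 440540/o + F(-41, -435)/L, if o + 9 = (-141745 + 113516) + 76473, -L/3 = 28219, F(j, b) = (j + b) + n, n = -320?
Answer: 7466637968/816686079 ≈ 9.1426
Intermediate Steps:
F(j, b) = -320 + b + j (F(j, b) = (j + b) - 320 = (b + j) - 320 = -320 + b + j)
L = -84657 (L = -3*28219 = -84657)
o = 48235 (o = -9 + ((-141745 + 113516) + 76473) = -9 + (-28229 + 76473) = -9 + 48244 = 48235)
440540/o + F(-41, -435)/L = 440540/48235 + (-320 - 435 - 41)/(-84657) = 440540*(1/48235) - 796*(-1/84657) = 88108/9647 + 796/84657 = 7466637968/816686079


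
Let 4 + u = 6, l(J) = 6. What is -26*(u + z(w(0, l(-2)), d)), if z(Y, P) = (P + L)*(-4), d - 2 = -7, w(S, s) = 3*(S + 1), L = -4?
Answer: -988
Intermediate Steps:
u = 2 (u = -4 + 6 = 2)
w(S, s) = 3 + 3*S (w(S, s) = 3*(1 + S) = 3 + 3*S)
d = -5 (d = 2 - 7 = -5)
z(Y, P) = 16 - 4*P (z(Y, P) = (P - 4)*(-4) = (-4 + P)*(-4) = 16 - 4*P)
-26*(u + z(w(0, l(-2)), d)) = -26*(2 + (16 - 4*(-5))) = -26*(2 + (16 + 20)) = -26*(2 + 36) = -26*38 = -988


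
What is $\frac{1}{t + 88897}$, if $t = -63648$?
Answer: $\frac{1}{25249} \approx 3.9606 \cdot 10^{-5}$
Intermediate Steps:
$\frac{1}{t + 88897} = \frac{1}{-63648 + 88897} = \frac{1}{25249}$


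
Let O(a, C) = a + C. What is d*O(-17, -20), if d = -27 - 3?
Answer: 1110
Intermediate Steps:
O(a, C) = C + a
d = -30
d*O(-17, -20) = -30*(-20 - 17) = -30*(-37) = 1110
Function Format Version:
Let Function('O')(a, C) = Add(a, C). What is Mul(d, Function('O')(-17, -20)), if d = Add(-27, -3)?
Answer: 1110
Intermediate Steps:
Function('O')(a, C) = Add(C, a)
d = -30
Mul(d, Function('O')(-17, -20)) = Mul(-30, Add(-20, -17)) = Mul(-30, -37) = 1110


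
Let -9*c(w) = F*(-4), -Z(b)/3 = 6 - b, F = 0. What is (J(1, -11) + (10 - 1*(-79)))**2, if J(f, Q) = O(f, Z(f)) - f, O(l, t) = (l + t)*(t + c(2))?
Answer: 88804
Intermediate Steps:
Z(b) = -18 + 3*b (Z(b) = -3*(6 - b) = -18 + 3*b)
c(w) = 0 (c(w) = -0*(-4) = -1/9*0 = 0)
O(l, t) = t*(l + t) (O(l, t) = (l + t)*(t + 0) = (l + t)*t = t*(l + t))
J(f, Q) = -f + (-18 + 3*f)*(-18 + 4*f) (J(f, Q) = (-18 + 3*f)*(f + (-18 + 3*f)) - f = (-18 + 3*f)*(-18 + 4*f) - f = -f + (-18 + 3*f)*(-18 + 4*f))
(J(1, -11) + (10 - 1*(-79)))**2 = ((324 - 127*1 + 12*1**2) + (10 - 1*(-79)))**2 = ((324 - 127 + 12*1) + (10 + 79))**2 = ((324 - 127 + 12) + 89)**2 = (209 + 89)**2 = 298**2 = 88804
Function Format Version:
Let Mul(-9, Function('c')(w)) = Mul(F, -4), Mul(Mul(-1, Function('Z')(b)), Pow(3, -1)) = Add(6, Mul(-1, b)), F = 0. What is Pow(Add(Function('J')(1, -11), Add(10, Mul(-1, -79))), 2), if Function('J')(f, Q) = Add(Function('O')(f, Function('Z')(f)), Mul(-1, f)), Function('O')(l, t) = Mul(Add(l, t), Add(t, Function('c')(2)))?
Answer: 88804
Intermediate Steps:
Function('Z')(b) = Add(-18, Mul(3, b)) (Function('Z')(b) = Mul(-3, Add(6, Mul(-1, b))) = Add(-18, Mul(3, b)))
Function('c')(w) = 0 (Function('c')(w) = Mul(Rational(-1, 9), Mul(0, -4)) = Mul(Rational(-1, 9), 0) = 0)
Function('O')(l, t) = Mul(t, Add(l, t)) (Function('O')(l, t) = Mul(Add(l, t), Add(t, 0)) = Mul(Add(l, t), t) = Mul(t, Add(l, t)))
Function('J')(f, Q) = Add(Mul(-1, f), Mul(Add(-18, Mul(3, f)), Add(-18, Mul(4, f)))) (Function('J')(f, Q) = Add(Mul(Add(-18, Mul(3, f)), Add(f, Add(-18, Mul(3, f)))), Mul(-1, f)) = Add(Mul(Add(-18, Mul(3, f)), Add(-18, Mul(4, f))), Mul(-1, f)) = Add(Mul(-1, f), Mul(Add(-18, Mul(3, f)), Add(-18, Mul(4, f)))))
Pow(Add(Function('J')(1, -11), Add(10, Mul(-1, -79))), 2) = Pow(Add(Add(324, Mul(-127, 1), Mul(12, Pow(1, 2))), Add(10, Mul(-1, -79))), 2) = Pow(Add(Add(324, -127, Mul(12, 1)), Add(10, 79)), 2) = Pow(Add(Add(324, -127, 12), 89), 2) = Pow(Add(209, 89), 2) = Pow(298, 2) = 88804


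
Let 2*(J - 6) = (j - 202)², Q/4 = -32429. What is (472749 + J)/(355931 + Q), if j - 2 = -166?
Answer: 179911/75405 ≈ 2.3859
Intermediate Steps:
Q = -129716 (Q = 4*(-32429) = -129716)
j = -164 (j = 2 - 166 = -164)
J = 66984 (J = 6 + (-164 - 202)²/2 = 6 + (½)*(-366)² = 6 + (½)*133956 = 6 + 66978 = 66984)
(472749 + J)/(355931 + Q) = (472749 + 66984)/(355931 - 129716) = 539733/226215 = 539733*(1/226215) = 179911/75405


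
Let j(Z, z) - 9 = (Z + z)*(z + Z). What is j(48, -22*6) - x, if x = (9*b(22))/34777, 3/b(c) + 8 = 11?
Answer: 245699496/34777 ≈ 7065.0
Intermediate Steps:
b(c) = 1 (b(c) = 3/(-8 + 11) = 3/3 = 3*(1/3) = 1)
j(Z, z) = 9 + (Z + z)**2 (j(Z, z) = 9 + (Z + z)*(z + Z) = 9 + (Z + z)*(Z + z) = 9 + (Z + z)**2)
x = 9/34777 (x = (9*1)/34777 = 9*(1/34777) = 9/34777 ≈ 0.00025879)
j(48, -22*6) - x = (9 + (48 - 22*6)**2) - 1*9/34777 = (9 + (48 - 132)**2) - 9/34777 = (9 + (-84)**2) - 9/34777 = (9 + 7056) - 9/34777 = 7065 - 9/34777 = 245699496/34777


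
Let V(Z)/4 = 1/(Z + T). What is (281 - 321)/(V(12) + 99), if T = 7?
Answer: -152/377 ≈ -0.40318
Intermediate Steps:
V(Z) = 4/(7 + Z) (V(Z) = 4/(Z + 7) = 4/(7 + Z))
(281 - 321)/(V(12) + 99) = (281 - 321)/(4/(7 + 12) + 99) = -40/(4/19 + 99) = -40/1885/19 = -40*19/1885 = -152/377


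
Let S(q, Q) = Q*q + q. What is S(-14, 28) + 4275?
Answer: 3869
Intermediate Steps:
S(q, Q) = q + Q*q
S(-14, 28) + 4275 = -14*(1 + 28) + 4275 = -14*29 + 4275 = -406 + 4275 = 3869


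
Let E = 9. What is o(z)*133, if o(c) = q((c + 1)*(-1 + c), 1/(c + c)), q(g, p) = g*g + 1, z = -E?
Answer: 851333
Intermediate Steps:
z = -9 (z = -1*9 = -9)
q(g, p) = 1 + g² (q(g, p) = g² + 1 = 1 + g²)
o(c) = 1 + (1 + c)²*(-1 + c)² (o(c) = 1 + ((c + 1)*(-1 + c))² = 1 + ((1 + c)*(-1 + c))² = 1 + (1 + c)²*(-1 + c)²)
o(z)*133 = (1 + (-1 + (-9)²)²)*133 = (1 + (-1 + 81)²)*133 = (1 + 80²)*133 = (1 + 6400)*133 = 6401*133 = 851333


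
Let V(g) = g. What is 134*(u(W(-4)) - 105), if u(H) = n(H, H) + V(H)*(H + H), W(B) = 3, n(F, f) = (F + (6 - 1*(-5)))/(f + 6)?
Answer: -103046/9 ≈ -11450.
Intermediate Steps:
n(F, f) = (11 + F)/(6 + f) (n(F, f) = (F + (6 + 5))/(6 + f) = (F + 11)/(6 + f) = (11 + F)/(6 + f))
u(H) = 2*H² + (11 + H)/(6 + H) (u(H) = (11 + H)/(6 + H) + H*(H + H) = (11 + H)/(6 + H) + H*(2*H) = (11 + H)/(6 + H) + 2*H² = 2*H² + (11 + H)/(6 + H))
134*(u(W(-4)) - 105) = 134*((11 + 3 + 2*3²*(6 + 3))/(6 + 3) - 105) = 134*((11 + 3 + 2*9*9)/9 - 105) = 134*((11 + 3 + 162)/9 - 105) = 134*((⅑)*176 - 105) = 134*(176/9 - 105) = 134*(-769/9) = -103046/9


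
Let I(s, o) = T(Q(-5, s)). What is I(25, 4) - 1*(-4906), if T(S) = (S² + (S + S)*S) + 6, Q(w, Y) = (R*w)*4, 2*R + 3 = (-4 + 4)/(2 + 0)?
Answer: 7612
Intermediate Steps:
R = -3/2 (R = -3/2 + ((-4 + 4)/(2 + 0))/2 = -3/2 + (0/2)/2 = -3/2 + (0*(½))/2 = -3/2 + (½)*0 = -3/2 + 0 = -3/2 ≈ -1.5000)
Q(w, Y) = -6*w (Q(w, Y) = -3*w/2*4 = -6*w)
T(S) = 6 + 3*S² (T(S) = (S² + (2*S)*S) + 6 = (S² + 2*S²) + 6 = 3*S² + 6 = 6 + 3*S²)
I(s, o) = 2706 (I(s, o) = 6 + 3*(-6*(-5))² = 6 + 3*30² = 6 + 3*900 = 6 + 2700 = 2706)
I(25, 4) - 1*(-4906) = 2706 - 1*(-4906) = 2706 + 4906 = 7612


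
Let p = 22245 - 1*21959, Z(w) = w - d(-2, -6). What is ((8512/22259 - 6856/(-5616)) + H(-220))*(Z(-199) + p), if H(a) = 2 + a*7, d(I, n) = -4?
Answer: -168052196879/1201986 ≈ -1.3981e+5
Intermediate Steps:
H(a) = 2 + 7*a
Z(w) = 4 + w (Z(w) = w - 1*(-4) = w + 4 = 4 + w)
p = 286 (p = 22245 - 21959 = 286)
((8512/22259 - 6856/(-5616)) + H(-220))*(Z(-199) + p) = ((8512/22259 - 6856/(-5616)) + (2 + 7*(-220)))*((4 - 199) + 286) = ((8512*(1/22259) - 6856*(-1/5616)) + (2 - 1540))*(-195 + 286) = ((8512/22259 + 857/702) - 1538)*91 = (25051387/15625818 - 1538)*91 = -24007456697/15625818*91 = -168052196879/1201986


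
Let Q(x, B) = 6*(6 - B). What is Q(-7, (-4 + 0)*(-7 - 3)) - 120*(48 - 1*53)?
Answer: 396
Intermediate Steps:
Q(x, B) = 36 - 6*B
Q(-7, (-4 + 0)*(-7 - 3)) - 120*(48 - 1*53) = (36 - 6*(-4 + 0)*(-7 - 3)) - 120*(48 - 1*53) = (36 - (-24)*(-10)) - 120*(48 - 53) = (36 - 6*40) - 120*(-5) = (36 - 240) + 600 = -204 + 600 = 396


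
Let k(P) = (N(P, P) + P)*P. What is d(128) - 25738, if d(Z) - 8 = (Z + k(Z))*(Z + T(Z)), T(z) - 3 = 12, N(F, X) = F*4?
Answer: 11707134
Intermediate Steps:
N(F, X) = 4*F
k(P) = 5*P² (k(P) = (4*P + P)*P = (5*P)*P = 5*P²)
T(z) = 15 (T(z) = 3 + 12 = 15)
d(Z) = 8 + (15 + Z)*(Z + 5*Z²) (d(Z) = 8 + (Z + 5*Z²)*(Z + 15) = 8 + (Z + 5*Z²)*(15 + Z) = 8 + (15 + Z)*(Z + 5*Z²))
d(128) - 25738 = (8 + 5*128³ + 15*128 + 76*128²) - 25738 = (8 + 5*2097152 + 1920 + 76*16384) - 25738 = (8 + 10485760 + 1920 + 1245184) - 25738 = 11732872 - 25738 = 11707134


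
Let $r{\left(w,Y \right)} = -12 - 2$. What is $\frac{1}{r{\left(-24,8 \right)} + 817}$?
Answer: $\frac{1}{803} \approx 0.0012453$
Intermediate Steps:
$r{\left(w,Y \right)} = -14$
$\frac{1}{r{\left(-24,8 \right)} + 817} = \frac{1}{-14 + 817} = \frac{1}{803}$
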